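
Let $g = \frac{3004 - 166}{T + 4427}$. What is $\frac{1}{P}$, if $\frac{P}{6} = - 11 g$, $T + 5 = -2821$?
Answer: $- \frac{1601}{187308} \approx -0.0085474$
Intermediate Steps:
$T = -2826$ ($T = -5 - 2821 = -2826$)
$g = \frac{2838}{1601}$ ($g = \frac{3004 - 166}{-2826 + 4427} = \frac{2838}{1601} \approx 1.7726$)
$P = - \frac{187308}{1601}$ ($P = 6 \left(\left(-11\right) \frac{2838}{1601}\right) = 6 \left(- \frac{31218}{1601}\right) = - \frac{187308}{1601} \approx -116.99$)
$\frac{1}{P} = \frac{1}{- \frac{187308}{1601}} = - \frac{1601}{187308}$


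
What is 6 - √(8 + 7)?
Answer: 6 - √15 ≈ 2.1270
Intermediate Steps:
6 - √(8 + 7) = 6 - √15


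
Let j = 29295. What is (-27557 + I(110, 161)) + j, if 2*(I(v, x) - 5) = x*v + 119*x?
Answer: 40355/2 ≈ 20178.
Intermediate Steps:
I(v, x) = 5 + 119*x/2 + v*x/2 (I(v, x) = 5 + (x*v + 119*x)/2 = 5 + (v*x + 119*x)/2 = 5 + (119*x + v*x)/2 = 5 + (119*x/2 + v*x/2) = 5 + 119*x/2 + v*x/2)
(-27557 + I(110, 161)) + j = (-27557 + (5 + (119/2)*161 + (1/2)*110*161)) + 29295 = (-27557 + (5 + 19159/2 + 8855)) + 29295 = (-27557 + 36879/2) + 29295 = -18235/2 + 29295 = 40355/2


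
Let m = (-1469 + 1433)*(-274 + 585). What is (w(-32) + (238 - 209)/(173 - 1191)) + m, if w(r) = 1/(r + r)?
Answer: -364722333/32576 ≈ -11196.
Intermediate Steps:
w(r) = 1/(2*r)
m = -11196 (m = -36*311 = -11196)
(w(-32) + (238 - 209)/(173 - 1191)) + m = ((½)/(-32) + (238 - 209)/(173 - 1191)) - 11196 = ((½)*(-1/32) + 29/(-1018)) - 11196 = (-1/64 + 29*(-1/1018)) - 11196 = (-1/64 - 29/1018) - 11196 = -1437/32576 - 11196 = -364722333/32576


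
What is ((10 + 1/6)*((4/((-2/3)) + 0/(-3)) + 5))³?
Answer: -226981/216 ≈ -1050.8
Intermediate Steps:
((10 + 1/6)*((4/((-2/3)) + 0/(-3)) + 5))³ = ((10 + ⅙)*((4/((-2*⅓)) + 0*(-⅓)) + 5))³ = (61*((4/(-⅔) + 0) + 5)/6)³ = (61*((4*(-3/2) + 0) + 5)/6)³ = (61*((-6 + 0) + 5)/6)³ = (61*(-6 + 5)/6)³ = ((61/6)*(-1))³ = (-61/6)³ = -226981/216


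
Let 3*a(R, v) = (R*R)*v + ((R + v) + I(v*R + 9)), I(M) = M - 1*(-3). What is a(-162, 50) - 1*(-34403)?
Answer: 1407209/3 ≈ 4.6907e+5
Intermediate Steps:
I(M) = 3 + M (I(M) = M + 3 = 3 + M)
a(R, v) = 4 + R/3 + v/3 + R*v/3 + v*R²/3 (a(R, v) = ((R*R)*v + ((R + v) + (3 + (v*R + 9))))/3 = (R²*v + ((R + v) + (3 + (R*v + 9))))/3 = (v*R² + ((R + v) + (3 + (9 + R*v))))/3 = (v*R² + ((R + v) + (12 + R*v)))/3 = (v*R² + (12 + R + v + R*v))/3 = (12 + R + v + R*v + v*R²)/3 = 4 + R/3 + v/3 + R*v/3 + v*R²/3)
a(-162, 50) - 1*(-34403) = (4 + (⅓)*(-162) + (⅓)*50 + (⅓)*(-162)*50 + (⅓)*50*(-162)²) - 1*(-34403) = (4 - 54 + 50/3 - 2700 + (⅓)*50*26244) + 34403 = (4 - 54 + 50/3 - 2700 + 437400) + 34403 = 1304000/3 + 34403 = 1407209/3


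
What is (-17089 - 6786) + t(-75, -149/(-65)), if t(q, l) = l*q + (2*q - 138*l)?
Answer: -1593362/65 ≈ -24513.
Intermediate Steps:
t(q, l) = -138*l + 2*q + l*q (t(q, l) = l*q + (-138*l + 2*q) = -138*l + 2*q + l*q)
(-17089 - 6786) + t(-75, -149/(-65)) = (-17089 - 6786) + (-(-20562)/(-65) + 2*(-75) - 149/(-65)*(-75)) = -23875 + (-(-20562)*(-1)/65 - 150 - 149*(-1/65)*(-75)) = -23875 + (-138*149/65 - 150 + (149/65)*(-75)) = -23875 + (-20562/65 - 150 - 2235/13) = -23875 - 41487/65 = -1593362/65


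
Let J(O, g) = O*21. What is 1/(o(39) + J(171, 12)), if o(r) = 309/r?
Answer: 13/46786 ≈ 0.00027786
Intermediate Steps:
J(O, g) = 21*O
1/(o(39) + J(171, 12)) = 1/(309/39 + 21*171) = 1/(309*(1/39) + 3591) = 1/(103/13 + 3591) = 1/(46786/13) = 13/46786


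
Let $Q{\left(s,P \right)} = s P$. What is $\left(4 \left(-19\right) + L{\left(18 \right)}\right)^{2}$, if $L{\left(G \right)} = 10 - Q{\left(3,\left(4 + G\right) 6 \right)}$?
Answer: $213444$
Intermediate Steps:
$Q{\left(s,P \right)} = P s$
$L{\left(G \right)} = -62 - 18 G$ ($L{\left(G \right)} = 10 - \left(4 + G\right) 6 \cdot 3 = 10 - \left(24 + 6 G\right) 3 = 10 - \left(72 + 18 G\right) = -62 - 18 G$)
$\left(4 \left(-19\right) + L{\left(18 \right)}\right)^{2} = \left(4 \left(-19\right) - 386\right)^{2} = \left(-76 - 386\right)^{2} = \left(-462\right)^{2} = 213444$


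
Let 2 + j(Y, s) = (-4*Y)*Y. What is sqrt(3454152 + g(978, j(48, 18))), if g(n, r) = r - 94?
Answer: 6*sqrt(95690) ≈ 1856.0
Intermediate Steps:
j(Y, s) = -2 - 4*Y**2 (j(Y, s) = -2 + (-4*Y)*Y = -2 - 4*Y**2)
g(n, r) = -94 + r
sqrt(3454152 + g(978, j(48, 18))) = sqrt(3454152 + (-94 + (-2 - 4*48**2))) = sqrt(3454152 + (-94 + (-2 - 4*2304))) = sqrt(3454152 + (-94 + (-2 - 9216))) = sqrt(3454152 + (-94 - 9218)) = sqrt(3454152 - 9312) = sqrt(3444840) = 6*sqrt(95690)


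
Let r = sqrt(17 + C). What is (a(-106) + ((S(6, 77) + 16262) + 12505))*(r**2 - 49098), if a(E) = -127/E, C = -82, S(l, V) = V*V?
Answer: -180816745189/106 ≈ -1.7058e+9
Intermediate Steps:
S(l, V) = V**2
r = I*sqrt(65) (r = sqrt(17 - 82) = sqrt(-65) = I*sqrt(65) ≈ 8.0623*I)
(a(-106) + ((S(6, 77) + 16262) + 12505))*(r**2 - 49098) = (-127/(-106) + ((77**2 + 16262) + 12505))*((I*sqrt(65))**2 - 49098) = (-127*(-1/106) + ((5929 + 16262) + 12505))*(-65 - 49098) = (127/106 + (22191 + 12505))*(-49163) = (127/106 + 34696)*(-49163) = (3677903/106)*(-49163) = -180816745189/106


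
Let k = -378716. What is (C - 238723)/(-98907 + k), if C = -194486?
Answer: 433209/477623 ≈ 0.90701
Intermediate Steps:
(C - 238723)/(-98907 + k) = (-194486 - 238723)/(-98907 - 378716) = -433209/(-477623) = -433209*(-1/477623) = 433209/477623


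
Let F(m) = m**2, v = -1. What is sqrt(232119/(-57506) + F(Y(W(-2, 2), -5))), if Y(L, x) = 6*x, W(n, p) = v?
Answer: 3*sqrt(329210866354)/57506 ≈ 29.933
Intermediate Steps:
W(n, p) = -1
sqrt(232119/(-57506) + F(Y(W(-2, 2), -5))) = sqrt(232119/(-57506) + (6*(-5))**2) = sqrt(232119*(-1/57506) + (-30)**2) = sqrt(-232119/57506 + 900) = sqrt(51523281/57506) = 3*sqrt(329210866354)/57506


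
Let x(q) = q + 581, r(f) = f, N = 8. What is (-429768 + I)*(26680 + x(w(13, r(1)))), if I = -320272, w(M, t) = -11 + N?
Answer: -20444590320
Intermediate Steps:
w(M, t) = -3 (w(M, t) = -11 + 8 = -3)
x(q) = 581 + q
(-429768 + I)*(26680 + x(w(13, r(1)))) = (-429768 - 320272)*(26680 + (581 - 3)) = -750040*(26680 + 578) = -750040*27258 = -20444590320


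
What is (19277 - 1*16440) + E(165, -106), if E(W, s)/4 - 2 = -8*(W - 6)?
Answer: -2243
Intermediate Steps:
E(W, s) = 200 - 32*W (E(W, s) = 8 + 4*(-8*(W - 6)) = 8 + 4*(-8*(-6 + W)) = 8 + 4*(48 - 8*W) = 8 + (192 - 32*W) = 200 - 32*W)
(19277 - 1*16440) + E(165, -106) = (19277 - 1*16440) + (200 - 32*165) = (19277 - 16440) + (200 - 5280) = 2837 - 5080 = -2243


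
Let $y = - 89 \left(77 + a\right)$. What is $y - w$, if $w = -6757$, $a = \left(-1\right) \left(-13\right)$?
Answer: $-1253$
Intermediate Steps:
$a = 13$
$y = -8010$ ($y = - 89 \left(77 + 13\right) = \left(-89\right) 90 = -8010$)
$y - w = -8010 - -6757 = -8010 + 6757 = -1253$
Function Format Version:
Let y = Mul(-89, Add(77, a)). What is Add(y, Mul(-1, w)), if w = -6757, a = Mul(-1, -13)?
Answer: -1253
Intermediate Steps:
a = 13
y = -8010 (y = Mul(-89, Add(77, 13)) = Mul(-89, 90) = -8010)
Add(y, Mul(-1, w)) = Add(-8010, Mul(-1, -6757)) = Add(-8010, 6757) = -1253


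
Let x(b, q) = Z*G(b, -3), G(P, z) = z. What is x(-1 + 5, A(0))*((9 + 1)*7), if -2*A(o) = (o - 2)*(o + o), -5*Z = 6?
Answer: 252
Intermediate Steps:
Z = -6/5 (Z = -⅕*6 = -6/5 ≈ -1.2000)
A(o) = -o*(-2 + o) (A(o) = -(o - 2)*(o + o)/2 = -(-2 + o)*2*o/2 = -o*(-2 + o))
x(b, q) = 18/5 (x(b, q) = -6/5*(-3) = 18/5)
x(-1 + 5, A(0))*((9 + 1)*7) = 18*((9 + 1)*7)/5 = 18*(10*7)/5 = (18/5)*70 = 252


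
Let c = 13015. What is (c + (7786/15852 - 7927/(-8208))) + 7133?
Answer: 218475886855/10842768 ≈ 20149.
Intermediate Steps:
(c + (7786/15852 - 7927/(-8208))) + 7133 = (13015 + (7786/15852 - 7927/(-8208))) + 7133 = (13015 + (7786*(1/15852) - 7927*(-1/8208))) + 7133 = (13015 + (3893/7926 + 7927/8208)) + 7133 = (13015 + 15797191/10842768) + 7133 = 141134422711/10842768 + 7133 = 218475886855/10842768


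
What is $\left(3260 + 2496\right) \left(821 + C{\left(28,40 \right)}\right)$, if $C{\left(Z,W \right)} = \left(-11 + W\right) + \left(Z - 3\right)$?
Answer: $5036500$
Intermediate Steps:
$C{\left(Z,W \right)} = -14 + W + Z$ ($C{\left(Z,W \right)} = \left(-11 + W\right) + \left(Z - 3\right) = \left(-11 + W\right) + \left(-3 + Z\right) = -14 + W + Z$)
$\left(3260 + 2496\right) \left(821 + C{\left(28,40 \right)}\right) = \left(3260 + 2496\right) \left(821 + \left(-14 + 40 + 28\right)\right) = 5756 \left(821 + 54\right) = 5756 \cdot 875 = 5036500$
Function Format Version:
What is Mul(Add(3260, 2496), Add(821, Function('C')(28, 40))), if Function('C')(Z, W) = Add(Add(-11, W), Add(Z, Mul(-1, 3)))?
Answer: 5036500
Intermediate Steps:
Function('C')(Z, W) = Add(-14, W, Z) (Function('C')(Z, W) = Add(Add(-11, W), Add(Z, -3)) = Add(Add(-11, W), Add(-3, Z)) = Add(-14, W, Z))
Mul(Add(3260, 2496), Add(821, Function('C')(28, 40))) = Mul(Add(3260, 2496), Add(821, Add(-14, 40, 28))) = Mul(5756, Add(821, 54)) = Mul(5756, 875) = 5036500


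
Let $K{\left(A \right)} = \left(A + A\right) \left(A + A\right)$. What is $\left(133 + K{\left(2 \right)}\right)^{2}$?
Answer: $22201$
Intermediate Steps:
$K{\left(A \right)} = 4 A^{2}$ ($K{\left(A \right)} = 2 A 2 A = 4 A^{2}$)
$\left(133 + K{\left(2 \right)}\right)^{2} = \left(133 + 4 \cdot 2^{2}\right)^{2} = \left(133 + 4 \cdot 4\right)^{2} = \left(133 + 16\right)^{2} = 149^{2} = 22201$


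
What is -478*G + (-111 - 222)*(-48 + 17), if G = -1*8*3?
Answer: 21795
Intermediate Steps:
G = -24 (G = -8*3 = -24)
-478*G + (-111 - 222)*(-48 + 17) = -478*(-24) + (-111 - 222)*(-48 + 17) = 11472 - 333*(-31) = 11472 + 10323 = 21795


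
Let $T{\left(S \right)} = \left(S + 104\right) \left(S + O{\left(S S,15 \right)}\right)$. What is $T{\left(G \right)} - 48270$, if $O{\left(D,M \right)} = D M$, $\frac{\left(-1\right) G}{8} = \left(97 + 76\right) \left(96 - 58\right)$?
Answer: $-2177660164675854$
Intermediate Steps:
$G = -52592$ ($G = - 8 \left(97 + 76\right) \left(96 - 58\right) = - 8 \cdot 173 \cdot 38 = \left(-8\right) 6574 = -52592$)
$T{\left(S \right)} = \left(104 + S\right) \left(S + 15 S^{2}\right)$ ($T{\left(S \right)} = \left(S + 104\right) \left(S + S S 15\right) = \left(104 + S\right) \left(S + S^{2} \cdot 15\right) = \left(104 + S\right) \left(S + 15 S^{2}\right)$)
$T{\left(G \right)} - 48270 = - 52592 \left(104 + 15 \left(-52592\right)^{2} + 1561 \left(-52592\right)\right) - 48270 = - 52592 \left(104 + 15 \cdot 2765918464 - 82096112\right) - 48270 = - 52592 \left(104 + 41488776960 - 82096112\right) - 48270 = \left(-52592\right) 41406680952 - 48270 = -2177660164627584 - 48270 = -2177660164675854$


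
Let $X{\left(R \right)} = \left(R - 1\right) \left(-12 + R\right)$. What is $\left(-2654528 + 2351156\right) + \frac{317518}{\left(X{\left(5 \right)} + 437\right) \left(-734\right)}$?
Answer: $- \frac{45537206075}{150103} \approx -3.0337 \cdot 10^{5}$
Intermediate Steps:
$X{\left(R \right)} = \left(-1 + R\right) \left(-12 + R\right)$
$\left(-2654528 + 2351156\right) + \frac{317518}{\left(X{\left(5 \right)} + 437\right) \left(-734\right)} = \left(-2654528 + 2351156\right) + \frac{317518}{\left(\left(12 + 5^{2} - 65\right) + 437\right) \left(-734\right)} = -303372 + \frac{317518}{\left(\left(12 + 25 - 65\right) + 437\right) \left(-734\right)} = -303372 + \frac{317518}{\left(-28 + 437\right) \left(-734\right)} = -303372 + \frac{317518}{409 \left(-734\right)} = -303372 + \frac{317518}{-300206} = -303372 + 317518 \left(- \frac{1}{300206}\right) = -303372 - \frac{158759}{150103} = - \frac{45537206075}{150103}$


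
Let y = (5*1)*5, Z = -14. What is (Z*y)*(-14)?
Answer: 4900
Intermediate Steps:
y = 25 (y = 5*5 = 25)
(Z*y)*(-14) = -14*25*(-14) = -350*(-14) = 4900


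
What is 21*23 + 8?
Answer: 491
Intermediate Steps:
21*23 + 8 = 483 + 8 = 491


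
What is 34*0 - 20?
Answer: -20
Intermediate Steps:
34*0 - 20 = 0 - 20 = -20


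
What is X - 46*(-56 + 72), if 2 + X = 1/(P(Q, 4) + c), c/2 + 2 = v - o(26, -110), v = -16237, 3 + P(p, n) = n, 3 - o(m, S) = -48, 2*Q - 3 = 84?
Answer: -24043303/32579 ≈ -738.00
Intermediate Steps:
Q = 87/2 (Q = 3/2 + (1/2)*84 = 3/2 + 42 = 87/2 ≈ 43.500)
o(m, S) = 51 (o(m, S) = 3 - 1*(-48) = 3 + 48 = 51)
P(p, n) = -3 + n
c = -32580 (c = -4 + 2*(-16237 - 1*51) = -4 + 2*(-16237 - 51) = -4 + 2*(-16288) = -4 - 32576 = -32580)
X = -65159/32579 (X = -2 + 1/((-3 + 4) - 32580) = -2 + 1/(1 - 32580) = -2 + 1/(-32579) = -2 - 1/32579 = -65159/32579 ≈ -2.0000)
X - 46*(-56 + 72) = -65159/32579 - 46*(-56 + 72) = -65159/32579 - 46*16 = -65159/32579 - 1*736 = -65159/32579 - 736 = -24043303/32579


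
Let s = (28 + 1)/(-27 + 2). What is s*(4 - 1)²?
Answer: -261/25 ≈ -10.440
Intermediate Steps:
s = -29/25 (s = 29/(-25) = 29*(-1/25) = -29/25 ≈ -1.1600)
s*(4 - 1)² = -29*(4 - 1)²/25 = -29/25*3² = -29/25*9 = -261/25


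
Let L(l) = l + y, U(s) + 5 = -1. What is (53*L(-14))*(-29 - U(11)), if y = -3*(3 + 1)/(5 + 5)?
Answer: 92644/5 ≈ 18529.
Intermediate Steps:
y = -6/5 (y = -12/10 = -3*2/5 = -6/5 ≈ -1.2000)
U(s) = -6 (U(s) = -5 - 1 = -6)
L(l) = -6/5 + l (L(l) = l - 6/5 = -6/5 + l)
(53*L(-14))*(-29 - U(11)) = (53*(-6/5 - 14))*(-29 - 1*(-6)) = (53*(-76/5))*(-29 + 6) = -4028/5*(-23) = 92644/5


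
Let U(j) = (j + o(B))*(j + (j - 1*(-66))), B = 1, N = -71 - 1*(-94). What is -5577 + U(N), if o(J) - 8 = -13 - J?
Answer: -3673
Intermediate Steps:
N = 23 (N = -71 + 94 = 23)
o(J) = -5 - J (o(J) = 8 + (-13 - J) = -5 - J)
U(j) = (-6 + j)*(66 + 2*j) (U(j) = (j + (-5 - 1*1))*(j + (j - 1*(-66))) = (j + (-5 - 1))*(j + (j + 66)) = (j - 6)*(j + (66 + j)) = (-6 + j)*(66 + 2*j))
-5577 + U(N) = -5577 + (-396 + 2*23² + 54*23) = -5577 + (-396 + 2*529 + 1242) = -5577 + (-396 + 1058 + 1242) = -5577 + 1904 = -3673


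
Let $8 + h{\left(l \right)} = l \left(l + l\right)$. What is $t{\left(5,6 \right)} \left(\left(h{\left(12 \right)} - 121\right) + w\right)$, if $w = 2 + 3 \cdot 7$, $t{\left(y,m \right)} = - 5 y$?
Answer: $-4550$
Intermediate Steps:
$w = 23$ ($w = 2 + 21 = 23$)
$h{\left(l \right)} = -8 + 2 l^{2}$ ($h{\left(l \right)} = -8 + l \left(l + l\right) = -8 + l 2 l = -8 + 2 l^{2}$)
$t{\left(5,6 \right)} \left(\left(h{\left(12 \right)} - 121\right) + w\right) = \left(-5\right) 5 \left(\left(\left(-8 + 2 \cdot 12^{2}\right) - 121\right) + 23\right) = - 25 \left(\left(\left(-8 + 2 \cdot 144\right) - 121\right) + 23\right) = - 25 \left(\left(\left(-8 + 288\right) - 121\right) + 23\right) = - 25 \left(\left(280 - 121\right) + 23\right) = - 25 \left(159 + 23\right) = \left(-25\right) 182 = -4550$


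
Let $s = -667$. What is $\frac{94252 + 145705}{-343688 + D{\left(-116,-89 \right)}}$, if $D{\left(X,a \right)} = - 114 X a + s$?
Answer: $- \frac{239957}{1521291} \approx -0.15773$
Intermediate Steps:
$D{\left(X,a \right)} = -667 - 114 X a$ ($D{\left(X,a \right)} = - 114 X a - 667 = -667 - 114 X a$)
$\frac{94252 + 145705}{-343688 + D{\left(-116,-89 \right)}} = \frac{94252 + 145705}{-343688 - \left(667 - -1176936\right)} = \frac{239957}{-343688 - 1177603} = \frac{239957}{-1521291} = 239957 \left(- \frac{1}{1521291}\right) = - \frac{239957}{1521291}$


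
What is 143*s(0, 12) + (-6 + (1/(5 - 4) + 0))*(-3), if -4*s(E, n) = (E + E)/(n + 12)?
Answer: 15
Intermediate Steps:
s(E, n) = -E/(2*(12 + n)) (s(E, n) = -(E + E)/(4*(n + 12)) = -2*E/(4*(12 + n)) = -E/(2*(12 + n)))
143*s(0, 12) + (-6 + (1/(5 - 4) + 0))*(-3) = 143*(-1*0/(24 + 2*12)) + (-6 + (1/(5 - 4) + 0))*(-3) = 143*(-1*0/(24 + 24)) + (-6 + (1/1 + 0))*(-3) = 143*(-1*0/48) + (-6 + (1 + 0))*(-3) = 143*(-1*0*1/48) + (-6 + 1)*(-3) = 143*0 - 5*(-3) = 0 + 15 = 15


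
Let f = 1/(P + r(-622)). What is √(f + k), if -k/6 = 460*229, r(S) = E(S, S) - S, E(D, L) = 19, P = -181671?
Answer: I*√20713126963417030/181030 ≈ 795.01*I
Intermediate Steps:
r(S) = 19 - S
k = -632040 (k = -2760*229 = -6*105340 = -632040)
f = -1/181030 (f = 1/(-181671 + (19 - 1*(-622))) = 1/(-181671 + (19 + 622)) = 1/(-181671 + 641) = 1/(-181030) = -1/181030 ≈ -5.5239e-6)
√(f + k) = √(-1/181030 - 632040) = √(-114418201201/181030) = I*√20713126963417030/181030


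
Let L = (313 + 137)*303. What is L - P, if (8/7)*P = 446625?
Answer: -2035575/8 ≈ -2.5445e+5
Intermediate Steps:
P = 3126375/8 (P = (7/8)*446625 = 3126375/8 ≈ 3.9080e+5)
L = 136350 (L = 450*303 = 136350)
L - P = 136350 - 1*3126375/8 = 136350 - 3126375/8 = -2035575/8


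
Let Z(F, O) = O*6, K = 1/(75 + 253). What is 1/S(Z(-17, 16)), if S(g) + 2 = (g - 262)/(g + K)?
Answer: -31489/117426 ≈ -0.26816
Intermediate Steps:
K = 1/328 ≈ 0.0030488
Z(F, O) = 6*O
S(g) = -2 + (-262 + g)/(1/328 + g) (S(g) = -2 + (g - 262)/(g + 1/328) = -2 + (-262 + g)/(1/328 + g))
1/S(Z(-17, 16)) = 1/(2*(-42969 - 984*16)/(1 + 328*(6*16))) = 1/(2*(-42969 - 164*96)/(1 + 328*96)) = 1/(2*(-42969 - 15744)/(1 + 31488)) = 1/(2*(-58713)/31489) = 1/(2*(1/31489)*(-58713)) = 1/(-117426/31489) = -31489/117426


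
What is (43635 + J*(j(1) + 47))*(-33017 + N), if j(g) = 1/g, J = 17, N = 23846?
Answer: -407660121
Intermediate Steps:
j(g) = 1/g
(43635 + J*(j(1) + 47))*(-33017 + N) = (43635 + 17*(1/1 + 47))*(-33017 + 23846) = (43635 + 17*(1 + 47))*(-9171) = (43635 + 17*48)*(-9171) = (43635 + 816)*(-9171) = 44451*(-9171) = -407660121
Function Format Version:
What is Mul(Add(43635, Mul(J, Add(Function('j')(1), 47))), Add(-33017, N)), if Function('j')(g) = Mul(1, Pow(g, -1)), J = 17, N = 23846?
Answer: -407660121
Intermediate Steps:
Function('j')(g) = Pow(g, -1)
Mul(Add(43635, Mul(J, Add(Function('j')(1), 47))), Add(-33017, N)) = Mul(Add(43635, Mul(17, Add(Pow(1, -1), 47))), Add(-33017, 23846)) = Mul(Add(43635, Mul(17, Add(1, 47))), -9171) = Mul(Add(43635, Mul(17, 48)), -9171) = Mul(Add(43635, 816), -9171) = Mul(44451, -9171) = -407660121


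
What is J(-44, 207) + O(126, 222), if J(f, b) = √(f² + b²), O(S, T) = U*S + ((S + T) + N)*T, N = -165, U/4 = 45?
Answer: 63306 + 13*√265 ≈ 63518.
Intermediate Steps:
U = 180 (U = 4*45 = 180)
O(S, T) = 180*S + T*(-165 + S + T) (O(S, T) = 180*S + ((S + T) - 165)*T = 180*S + (-165 + S + T)*T = 180*S + T*(-165 + S + T))
J(f, b) = √(b² + f²)
J(-44, 207) + O(126, 222) = √(207² + (-44)²) + (222² - 165*222 + 180*126 + 126*222) = √(42849 + 1936) + (49284 - 36630 + 22680 + 27972) = √44785 + 63306 = 13*√265 + 63306 = 63306 + 13*√265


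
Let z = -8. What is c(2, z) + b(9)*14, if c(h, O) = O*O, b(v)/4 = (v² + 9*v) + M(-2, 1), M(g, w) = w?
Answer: 9192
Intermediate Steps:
b(v) = 4 + 4*v² + 36*v (b(v) = 4*((v² + 9*v) + 1) = 4*(1 + v² + 9*v) = 4 + 4*v² + 36*v)
c(h, O) = O²
c(2, z) + b(9)*14 = (-8)² + (4 + 4*9² + 36*9)*14 = 64 + (4 + 4*81 + 324)*14 = 64 + (4 + 324 + 324)*14 = 64 + 652*14 = 64 + 9128 = 9192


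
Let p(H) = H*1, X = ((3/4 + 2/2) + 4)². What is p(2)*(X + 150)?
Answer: 2929/8 ≈ 366.13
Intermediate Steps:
X = 529/16 (X = ((3*(¼) + 2*(½)) + 4)² = ((¾ + 1) + 4)² = (7/4 + 4)² = (23/4)² = 529/16 ≈ 33.063)
p(H) = H
p(2)*(X + 150) = 2*(529/16 + 150) = 2*(2929/16) = 2929/8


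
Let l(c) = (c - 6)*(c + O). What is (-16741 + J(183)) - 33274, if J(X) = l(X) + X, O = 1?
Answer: -17264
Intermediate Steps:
l(c) = (1 + c)*(-6 + c) (l(c) = (c - 6)*(c + 1) = (-6 + c)*(1 + c) = (1 + c)*(-6 + c))
J(X) = -6 + X² - 4*X (J(X) = (-6 + X² - 5*X) + X = -6 + X² - 4*X)
(-16741 + J(183)) - 33274 = (-16741 + (-6 + 183² - 4*183)) - 33274 = (-16741 + (-6 + 33489 - 732)) - 33274 = (-16741 + 32751) - 33274 = 16010 - 33274 = -17264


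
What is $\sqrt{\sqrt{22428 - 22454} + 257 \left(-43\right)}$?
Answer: $\sqrt{-11051 + i \sqrt{26}} \approx 0.0243 + 105.12 i$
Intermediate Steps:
$\sqrt{\sqrt{22428 - 22454} + 257 \left(-43\right)} = \sqrt{\sqrt{-26} - 11051} = \sqrt{i \sqrt{26} - 11051} = \sqrt{-11051 + i \sqrt{26}}$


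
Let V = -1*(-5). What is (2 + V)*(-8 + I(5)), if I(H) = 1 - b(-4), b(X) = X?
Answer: -21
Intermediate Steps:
V = 5
I(H) = 5 (I(H) = 1 - 1*(-4) = 1 + 4 = 5)
(2 + V)*(-8 + I(5)) = (2 + 5)*(-8 + 5) = 7*(-3) = -21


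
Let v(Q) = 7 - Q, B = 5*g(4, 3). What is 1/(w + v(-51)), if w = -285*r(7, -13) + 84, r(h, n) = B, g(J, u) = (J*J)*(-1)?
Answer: 1/22942 ≈ 4.3588e-5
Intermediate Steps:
g(J, u) = -J² (g(J, u) = J²*(-1) = -J²)
B = -80 (B = 5*(-1*4²) = 5*(-1*16) = 5*(-16) = -80)
r(h, n) = -80
w = 22884 (w = -285*(-80) + 84 = 22800 + 84 = 22884)
1/(w + v(-51)) = 1/(22884 + (7 - 1*(-51))) = 1/(22884 + (7 + 51)) = 1/(22884 + 58) = 1/22942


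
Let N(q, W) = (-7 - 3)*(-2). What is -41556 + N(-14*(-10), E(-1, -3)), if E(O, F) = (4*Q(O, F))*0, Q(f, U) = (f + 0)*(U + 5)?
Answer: -41536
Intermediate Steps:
Q(f, U) = f*(5 + U)
E(O, F) = 0 (E(O, F) = (4*(O*(5 + F)))*0 = (4*O*(5 + F))*0 = 0)
N(q, W) = 20 (N(q, W) = -10*(-2) = 20)
-41556 + N(-14*(-10), E(-1, -3)) = -41556 + 20 = -41536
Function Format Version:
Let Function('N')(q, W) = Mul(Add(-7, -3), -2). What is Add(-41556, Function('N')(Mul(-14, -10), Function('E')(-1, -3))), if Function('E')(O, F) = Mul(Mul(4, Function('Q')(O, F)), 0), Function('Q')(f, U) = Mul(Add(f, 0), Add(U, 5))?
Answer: -41536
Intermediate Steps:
Function('Q')(f, U) = Mul(f, Add(5, U))
Function('E')(O, F) = 0 (Function('E')(O, F) = Mul(Mul(4, Mul(O, Add(5, F))), 0) = Mul(Mul(4, O, Add(5, F)), 0) = 0)
Function('N')(q, W) = 20 (Function('N')(q, W) = Mul(-10, -2) = 20)
Add(-41556, Function('N')(Mul(-14, -10), Function('E')(-1, -3))) = Add(-41556, 20) = -41536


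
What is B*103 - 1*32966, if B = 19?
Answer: -31009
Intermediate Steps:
B*103 - 1*32966 = 19*103 - 1*32966 = 1957 - 32966 = -31009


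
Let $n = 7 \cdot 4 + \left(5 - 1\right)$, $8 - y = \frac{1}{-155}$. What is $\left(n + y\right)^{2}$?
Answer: $\frac{38452401}{24025} \approx 1600.5$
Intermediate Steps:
$y = \frac{1241}{155}$ ($y = 8 - \frac{1}{-155} = 8 - - \frac{1}{155} = 8 + \frac{1}{155} = \frac{1241}{155} \approx 8.0065$)
$n = 32$ ($n = 28 + 4 = 32$)
$\left(n + y\right)^{2} = \left(32 + \frac{1241}{155}\right)^{2} = \left(\frac{6201}{155}\right)^{2} = \frac{38452401}{24025}$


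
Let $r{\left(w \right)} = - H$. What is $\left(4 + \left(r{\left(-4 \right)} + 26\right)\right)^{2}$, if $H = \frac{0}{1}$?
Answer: $900$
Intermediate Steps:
$H = 0$ ($H = 0 \cdot 1 = 0$)
$r{\left(w \right)} = 0$ ($r{\left(w \right)} = \left(-1\right) 0 = 0$)
$\left(4 + \left(r{\left(-4 \right)} + 26\right)\right)^{2} = \left(4 + \left(0 + 26\right)\right)^{2} = \left(4 + 26\right)^{2} = 30^{2} = 900$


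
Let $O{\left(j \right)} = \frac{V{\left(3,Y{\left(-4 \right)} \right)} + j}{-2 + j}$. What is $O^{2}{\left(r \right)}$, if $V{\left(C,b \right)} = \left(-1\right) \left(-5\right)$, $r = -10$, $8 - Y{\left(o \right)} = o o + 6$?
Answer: $\frac{25}{144} \approx 0.17361$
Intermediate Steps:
$Y{\left(o \right)} = 2 - o^{2}$ ($Y{\left(o \right)} = 8 - \left(o o + 6\right) = 8 - \left(o^{2} + 6\right) = 8 - \left(6 + o^{2}\right) = 2 - o^{2}$)
$V{\left(C,b \right)} = 5$
$O{\left(j \right)} = \frac{5 + j}{-2 + j}$
$O^{2}{\left(r \right)} = \left(\frac{5 - 10}{-2 - 10}\right)^{2} = \left(\frac{1}{-12} \left(-5\right)\right)^{2} = \left(\left(- \frac{1}{12}\right) \left(-5\right)\right)^{2} = \left(\frac{5}{12}\right)^{2} = \frac{25}{144}$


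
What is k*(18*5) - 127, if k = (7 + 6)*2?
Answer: 2213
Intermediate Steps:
k = 26 (k = 13*2 = 26)
k*(18*5) - 127 = 26*(18*5) - 127 = 26*90 - 127 = 2340 - 127 = 2213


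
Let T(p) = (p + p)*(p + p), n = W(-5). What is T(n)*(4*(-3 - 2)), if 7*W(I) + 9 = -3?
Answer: -11520/49 ≈ -235.10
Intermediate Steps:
W(I) = -12/7 (W(I) = -9/7 + (1/7)*(-3) = -9/7 - 3/7 = -12/7)
n = -12/7 ≈ -1.7143
T(p) = 4*p**2 (T(p) = (2*p)*(2*p) = 4*p**2)
T(n)*(4*(-3 - 2)) = (4*(-12/7)**2)*(4*(-3 - 2)) = (4*(144/49))*(4*(-5)) = (576/49)*(-20) = -11520/49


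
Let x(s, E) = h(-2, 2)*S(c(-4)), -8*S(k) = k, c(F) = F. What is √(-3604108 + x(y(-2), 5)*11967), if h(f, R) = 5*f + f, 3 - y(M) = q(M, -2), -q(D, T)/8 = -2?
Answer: I*√3675910 ≈ 1917.3*I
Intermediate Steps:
q(D, T) = 16 (q(D, T) = -8*(-2) = 16)
y(M) = -13 (y(M) = 3 - 1*16 = 3 - 16 = -13)
h(f, R) = 6*f
S(k) = -k/8
x(s, E) = -6 (x(s, E) = (6*(-2))*(-⅛*(-4)) = -12*½ = -6)
√(-3604108 + x(y(-2), 5)*11967) = √(-3604108 - 6*11967) = √(-3604108 - 71802) = √(-3675910) = I*√3675910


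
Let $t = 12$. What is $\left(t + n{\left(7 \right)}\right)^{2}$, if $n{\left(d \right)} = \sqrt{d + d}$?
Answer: $\left(12 + \sqrt{14}\right)^{2} \approx 247.8$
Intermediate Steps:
$n{\left(d \right)} = \sqrt{2} \sqrt{d}$ ($n{\left(d \right)} = \sqrt{2 d} = \sqrt{2} \sqrt{d}$)
$\left(t + n{\left(7 \right)}\right)^{2} = \left(12 + \sqrt{2} \sqrt{7}\right)^{2} = \left(12 + \sqrt{14}\right)^{2}$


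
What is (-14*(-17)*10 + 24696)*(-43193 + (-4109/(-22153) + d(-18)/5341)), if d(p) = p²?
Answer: -19767533581726464/16902739 ≈ -1.1695e+9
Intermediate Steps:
(-14*(-17)*10 + 24696)*(-43193 + (-4109/(-22153) + d(-18)/5341)) = (-14*(-17)*10 + 24696)*(-43193 + (-4109/(-22153) + (-18)²/5341)) = (238*10 + 24696)*(-43193 + (-4109*(-1/22153) + 324*(1/5341))) = (2380 + 24696)*(-43193 + (4109/22153 + 324/5341)) = 27076*(-43193 + 29123741/118319173) = 27076*(-5110530915648/118319173) = -19767533581726464/16902739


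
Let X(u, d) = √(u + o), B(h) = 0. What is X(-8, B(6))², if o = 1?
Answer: -7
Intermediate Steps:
X(u, d) = √(1 + u) (X(u, d) = √(u + 1) = √(1 + u))
X(-8, B(6))² = (√(1 - 8))² = (√(-7))² = (I*√7)² = -7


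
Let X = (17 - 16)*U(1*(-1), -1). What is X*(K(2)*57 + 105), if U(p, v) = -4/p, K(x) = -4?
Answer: -492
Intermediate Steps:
X = 4 (X = (17 - 16)*(-4/(1*(-1))) = 1*(-4/(-1)) = 1*(-4*(-1)) = 1*4 = 4)
X*(K(2)*57 + 105) = 4*(-4*57 + 105) = 4*(-228 + 105) = 4*(-123) = -492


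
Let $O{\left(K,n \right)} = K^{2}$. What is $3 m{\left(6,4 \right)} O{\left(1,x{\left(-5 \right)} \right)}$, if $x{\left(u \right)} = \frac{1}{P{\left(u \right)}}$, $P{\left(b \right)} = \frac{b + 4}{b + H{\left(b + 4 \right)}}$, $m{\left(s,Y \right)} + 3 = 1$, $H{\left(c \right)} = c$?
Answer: $-6$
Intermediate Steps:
$m{\left(s,Y \right)} = -2$ ($m{\left(s,Y \right)} = -3 + 1 = -2$)
$P{\left(b \right)} = \frac{4 + b}{4 + 2 b}$ ($P{\left(b \right)} = \frac{b + 4}{b + \left(b + 4\right)} = \frac{4 + b}{b + \left(4 + b\right)} = \frac{4 + b}{4 + 2 b}$)
$x{\left(u \right)} = \frac{2 \left(2 + u\right)}{4 + u}$ ($x{\left(u \right)} = \frac{1}{\frac{1}{2} \frac{1}{2 + u} \left(4 + u\right)} = \frac{2 \left(2 + u\right)}{4 + u}$)
$3 m{\left(6,4 \right)} O{\left(1,x{\left(-5 \right)} \right)} = 3 \left(-2\right) 1^{2} = \left(-6\right) 1 = -6$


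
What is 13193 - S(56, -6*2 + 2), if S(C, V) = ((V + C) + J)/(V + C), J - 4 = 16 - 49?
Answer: 606861/46 ≈ 13193.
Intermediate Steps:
J = -29 (J = 4 + (16 - 49) = 4 - 33 = -29)
S(C, V) = (-29 + C + V)/(C + V) (S(C, V) = ((V + C) - 29)/(V + C) = ((C + V) - 29)/(C + V) = (-29 + C + V)/(C + V))
13193 - S(56, -6*2 + 2) = 13193 - (-29 + 56 + (-6*2 + 2))/(56 + (-6*2 + 2)) = 13193 - (-29 + 56 + (-12 + 2))/(56 + (-12 + 2)) = 13193 - (-29 + 56 - 10)/(56 - 10) = 13193 - 17/46 = 606861/46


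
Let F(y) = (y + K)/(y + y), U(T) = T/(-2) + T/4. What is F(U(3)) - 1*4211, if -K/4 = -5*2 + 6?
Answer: -25327/6 ≈ -4221.2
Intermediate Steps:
U(T) = -T/4 (U(T) = T*(-½) + T*(¼) = -T/2 + T/4 = -T/4)
K = 16 (K = -4*(-5*2 + 6) = -4*(-10 + 6) = -4*(-4) = 16)
F(y) = (16 + y)/(2*y) (F(y) = (y + 16)/(y + y) = (16 + y)/((2*y)) = (16 + y)*(1/(2*y)) = (16 + y)/(2*y))
F(U(3)) - 1*4211 = (16 - ¼*3)/(2*((-¼*3))) - 1*4211 = (16 - ¾)/(2*(-¾)) - 4211 = (½)*(-4/3)*(61/4) - 4211 = -61/6 - 4211 = -25327/6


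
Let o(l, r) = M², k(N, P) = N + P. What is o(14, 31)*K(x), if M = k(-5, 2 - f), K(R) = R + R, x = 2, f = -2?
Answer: 4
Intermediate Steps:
K(R) = 2*R
M = -1 (M = -5 + (2 - 1*(-2)) = -5 + (2 + 2) = -5 + 4 = -1)
o(l, r) = 1 (o(l, r) = (-1)² = 1)
o(14, 31)*K(x) = 1*(2*2) = 1*4 = 4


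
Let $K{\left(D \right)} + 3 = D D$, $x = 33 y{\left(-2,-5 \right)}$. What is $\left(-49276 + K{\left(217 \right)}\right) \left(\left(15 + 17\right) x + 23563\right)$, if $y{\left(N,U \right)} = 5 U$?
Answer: $6213030$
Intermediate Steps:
$x = -825$ ($x = 33 \cdot 5 \left(-5\right) = 33 \left(-25\right) = -825$)
$K{\left(D \right)} = -3 + D^{2}$ ($K{\left(D \right)} = -3 + D D = -3 + D^{2}$)
$\left(-49276 + K{\left(217 \right)}\right) \left(\left(15 + 17\right) x + 23563\right) = \left(-49276 - \left(3 - 217^{2}\right)\right) \left(\left(15 + 17\right) \left(-825\right) + 23563\right) = \left(-49276 + \left(-3 + 47089\right)\right) \left(32 \left(-825\right) + 23563\right) = \left(-49276 + 47086\right) \left(-26400 + 23563\right) = \left(-2190\right) \left(-2837\right) = 6213030$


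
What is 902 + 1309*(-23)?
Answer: -29205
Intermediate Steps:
902 + 1309*(-23) = 902 - 30107 = -29205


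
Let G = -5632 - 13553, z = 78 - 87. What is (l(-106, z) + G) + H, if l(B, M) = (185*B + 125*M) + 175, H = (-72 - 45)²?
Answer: -26056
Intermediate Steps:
z = -9
H = 13689 (H = (-117)² = 13689)
G = -19185
l(B, M) = 175 + 125*M + 185*B (l(B, M) = (125*M + 185*B) + 175 = 175 + 125*M + 185*B)
(l(-106, z) + G) + H = ((175 + 125*(-9) + 185*(-106)) - 19185) + 13689 = ((175 - 1125 - 19610) - 19185) + 13689 = (-20560 - 19185) + 13689 = -39745 + 13689 = -26056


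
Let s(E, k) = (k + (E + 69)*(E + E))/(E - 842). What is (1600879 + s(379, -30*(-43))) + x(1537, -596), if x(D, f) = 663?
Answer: 741173072/463 ≈ 1.6008e+6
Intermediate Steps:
s(E, k) = (k + 2*E*(69 + E))/(-842 + E) (s(E, k) = (k + (69 + E)*(2*E))/(-842 + E) = (k + 2*E*(69 + E))/(-842 + E))
(1600879 + s(379, -30*(-43))) + x(1537, -596) = (1600879 + (-30*(-43) + 2*379² + 138*379)/(-842 + 379)) + 663 = (1600879 + (1290 + 2*143641 + 52302)/(-463)) + 663 = (1600879 - (1290 + 287282 + 52302)/463) + 663 = (1600879 - 1/463*340874) + 663 = (1600879 - 340874/463) + 663 = 740866103/463 + 663 = 741173072/463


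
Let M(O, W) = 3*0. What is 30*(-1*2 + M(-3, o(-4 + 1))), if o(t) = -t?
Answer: -60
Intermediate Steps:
M(O, W) = 0
30*(-1*2 + M(-3, o(-4 + 1))) = 30*(-1*2 + 0) = 30*(-2 + 0) = 30*(-2) = -60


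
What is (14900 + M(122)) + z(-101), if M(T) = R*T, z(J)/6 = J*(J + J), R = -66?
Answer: 129260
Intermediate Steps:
z(J) = 12*J**2 (z(J) = 6*(J*(J + J)) = 6*(J*(2*J)) = 6*(2*J**2) = 12*J**2)
M(T) = -66*T
(14900 + M(122)) + z(-101) = (14900 - 66*122) + 12*(-101)**2 = (14900 - 8052) + 12*10201 = 6848 + 122412 = 129260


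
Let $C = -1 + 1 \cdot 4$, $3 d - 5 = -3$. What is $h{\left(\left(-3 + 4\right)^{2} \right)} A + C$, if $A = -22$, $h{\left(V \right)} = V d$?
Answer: $- \frac{35}{3} \approx -11.667$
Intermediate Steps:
$d = \frac{2}{3}$ ($d = \frac{5}{3} + \frac{1}{3} \left(-3\right) = \frac{5}{3} - 1 = \frac{2}{3} \approx 0.66667$)
$h{\left(V \right)} = \frac{2 V}{3}$ ($h{\left(V \right)} = V \frac{2}{3} = \frac{2 V}{3}$)
$C = 3$ ($C = -1 + 4 = 3$)
$h{\left(\left(-3 + 4\right)^{2} \right)} A + C = \frac{2 \left(-3 + 4\right)^{2}}{3} \left(-22\right) + 3 = \frac{2 \cdot 1^{2}}{3} \left(-22\right) + 3 = \frac{2}{3} \cdot 1 \left(-22\right) + 3 = \frac{2}{3} \left(-22\right) + 3 = - \frac{44}{3} + 3 = - \frac{35}{3}$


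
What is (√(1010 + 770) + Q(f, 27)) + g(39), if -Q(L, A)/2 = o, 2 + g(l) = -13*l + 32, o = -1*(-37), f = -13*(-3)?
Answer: -551 + 2*√445 ≈ -508.81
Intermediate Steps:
f = 39
o = 37
g(l) = 30 - 13*l (g(l) = -2 + (-13*l + 32) = -2 + (32 - 13*l) = 30 - 13*l)
Q(L, A) = -74 (Q(L, A) = -2*37 = -74)
(√(1010 + 770) + Q(f, 27)) + g(39) = (√(1010 + 770) - 74) + (30 - 13*39) = (√1780 - 74) + (30 - 507) = (2*√445 - 74) - 477 = (-74 + 2*√445) - 477 = -551 + 2*√445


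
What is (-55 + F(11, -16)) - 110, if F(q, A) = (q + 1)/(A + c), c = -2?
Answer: -497/3 ≈ -165.67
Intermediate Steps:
F(q, A) = (1 + q)/(-2 + A) (F(q, A) = (q + 1)/(A - 2) = (1 + q)/(-2 + A))
(-55 + F(11, -16)) - 110 = (-55 + (1 + 11)/(-2 - 16)) - 110 = (-55 + 12/(-18)) - 110 = (-55 - 1/18*12) - 110 = (-55 - 2/3) - 110 = -167/3 - 110 = -497/3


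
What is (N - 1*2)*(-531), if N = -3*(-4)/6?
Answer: 0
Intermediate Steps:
N = 2 (N = 12*(⅙) = 2)
(N - 1*2)*(-531) = (2 - 1*2)*(-531) = (2 - 2)*(-531) = 0*(-531) = 0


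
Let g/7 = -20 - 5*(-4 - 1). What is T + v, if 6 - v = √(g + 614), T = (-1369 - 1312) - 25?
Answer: -2700 - √649 ≈ -2725.5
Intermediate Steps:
T = -2706 (T = -2681 - 25 = -2706)
g = 35 (g = 7*(-20 - 5*(-4 - 1)) = 7*(-20 - 5*(-5)) = 7*(-20 + 25) = 7*5 = 35)
v = 6 - √649 (v = 6 - √(35 + 614) = 6 - √649 ≈ -19.475)
T + v = -2706 + (6 - √649) = -2700 - √649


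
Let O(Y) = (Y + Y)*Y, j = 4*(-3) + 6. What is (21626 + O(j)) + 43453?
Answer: 65151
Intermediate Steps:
j = -6 (j = -12 + 6 = -6)
O(Y) = 2*Y**2 (O(Y) = (2*Y)*Y = 2*Y**2)
(21626 + O(j)) + 43453 = (21626 + 2*(-6)**2) + 43453 = (21626 + 2*36) + 43453 = (21626 + 72) + 43453 = 21698 + 43453 = 65151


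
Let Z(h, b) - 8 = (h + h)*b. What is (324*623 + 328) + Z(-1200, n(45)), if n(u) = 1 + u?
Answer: 91788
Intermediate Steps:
Z(h, b) = 8 + 2*b*h (Z(h, b) = 8 + (h + h)*b = 8 + (2*h)*b = 8 + 2*b*h)
(324*623 + 328) + Z(-1200, n(45)) = (324*623 + 328) + (8 + 2*(1 + 45)*(-1200)) = (201852 + 328) + (8 + 2*46*(-1200)) = 202180 + (8 - 110400) = 202180 - 110392 = 91788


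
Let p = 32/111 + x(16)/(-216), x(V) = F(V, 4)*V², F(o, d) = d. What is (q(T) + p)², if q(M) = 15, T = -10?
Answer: 111028369/998001 ≈ 111.25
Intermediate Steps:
x(V) = 4*V²
p = -4448/999 (p = 32/111 + (4*16²)/(-216) = 32*(1/111) + (4*256)*(-1/216) = 32/111 + 1024*(-1/216) = 32/111 - 128/27 = -4448/999 ≈ -4.4525)
(q(T) + p)² = (15 - 4448/999)² = (10537/999)² = 111028369/998001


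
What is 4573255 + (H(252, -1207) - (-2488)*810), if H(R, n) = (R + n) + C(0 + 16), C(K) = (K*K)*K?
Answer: 6591676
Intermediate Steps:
C(K) = K³ (C(K) = K²*K = K³)
H(R, n) = 4096 + R + n (H(R, n) = (R + n) + (0 + 16)³ = (R + n) + 16³ = (R + n) + 4096 = 4096 + R + n)
4573255 + (H(252, -1207) - (-2488)*810) = 4573255 + ((4096 + 252 - 1207) - (-2488)*810) = 4573255 + (3141 - 1*(-2015280)) = 4573255 + (3141 + 2015280) = 4573255 + 2018421 = 6591676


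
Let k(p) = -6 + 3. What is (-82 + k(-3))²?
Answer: 7225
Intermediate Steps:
k(p) = -3
(-82 + k(-3))² = (-82 - 3)² = (-85)² = 7225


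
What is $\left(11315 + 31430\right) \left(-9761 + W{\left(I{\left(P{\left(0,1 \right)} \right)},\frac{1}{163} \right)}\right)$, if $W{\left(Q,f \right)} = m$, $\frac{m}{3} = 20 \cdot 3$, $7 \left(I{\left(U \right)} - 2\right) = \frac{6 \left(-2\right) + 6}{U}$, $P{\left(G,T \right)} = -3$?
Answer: $-409539845$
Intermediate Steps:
$I{\left(U \right)} = 2 - \frac{6}{7 U}$ ($I{\left(U \right)} = 2 + \frac{\left(6 \left(-2\right) + 6\right) \frac{1}{U}}{7} = 2 + \frac{\left(-12 + 6\right) \frac{1}{U}}{7} = 2 + \frac{\left(-6\right) \frac{1}{U}}{7} = 2 - \frac{6}{7 U}$)
$m = 180$ ($m = 3 \cdot 20 \cdot 3 = 3 \cdot 60 = 180$)
$W{\left(Q,f \right)} = 180$
$\left(11315 + 31430\right) \left(-9761 + W{\left(I{\left(P{\left(0,1 \right)} \right)},\frac{1}{163} \right)}\right) = \left(11315 + 31430\right) \left(-9761 + 180\right) = 42745 \left(-9581\right) = -409539845$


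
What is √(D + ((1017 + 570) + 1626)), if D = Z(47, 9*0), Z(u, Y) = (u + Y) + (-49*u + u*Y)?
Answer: √957 ≈ 30.935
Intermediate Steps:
Z(u, Y) = Y - 48*u + Y*u (Z(u, Y) = (Y + u) + (-49*u + Y*u) = Y - 48*u + Y*u)
D = -2256 (D = 9*0 - 48*47 + (9*0)*47 = 0 - 2256 + 0*47 = 0 - 2256 + 0 = -2256)
√(D + ((1017 + 570) + 1626)) = √(-2256 + ((1017 + 570) + 1626)) = √(-2256 + (1587 + 1626)) = √(-2256 + 3213) = √957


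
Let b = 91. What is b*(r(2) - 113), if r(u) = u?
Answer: -10101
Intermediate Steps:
b*(r(2) - 113) = 91*(2 - 113) = 91*(-111) = -10101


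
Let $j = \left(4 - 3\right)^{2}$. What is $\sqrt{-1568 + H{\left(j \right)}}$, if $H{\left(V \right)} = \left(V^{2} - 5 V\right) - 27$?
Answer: $i \sqrt{1599} \approx 39.987 i$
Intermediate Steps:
$j = 1$ ($j = 1^{2} = 1$)
$H{\left(V \right)} = -27 + V^{2} - 5 V$
$\sqrt{-1568 + H{\left(j \right)}} = \sqrt{-1568 - \left(32 - 1\right)} = \sqrt{-1568 - 31} = \sqrt{-1599} = i \sqrt{1599}$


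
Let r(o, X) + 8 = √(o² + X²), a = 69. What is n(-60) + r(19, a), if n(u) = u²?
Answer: 3592 + √5122 ≈ 3663.6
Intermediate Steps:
r(o, X) = -8 + √(X² + o²) (r(o, X) = -8 + √(o² + X²) = -8 + √(X² + o²))
n(-60) + r(19, a) = (-60)² + (-8 + √(69² + 19²)) = 3600 + (-8 + √(4761 + 361)) = 3600 + (-8 + √5122) = 3592 + √5122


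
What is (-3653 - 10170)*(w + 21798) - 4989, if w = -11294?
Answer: -145201781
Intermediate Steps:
(-3653 - 10170)*(w + 21798) - 4989 = (-3653 - 10170)*(-11294 + 21798) - 4989 = -13823*10504 - 4989 = -145196792 - 4989 = -145201781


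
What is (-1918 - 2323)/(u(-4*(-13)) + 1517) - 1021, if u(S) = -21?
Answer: -1531657/1496 ≈ -1023.8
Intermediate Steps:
(-1918 - 2323)/(u(-4*(-13)) + 1517) - 1021 = (-1918 - 2323)/(-21 + 1517) - 1021 = -4241/1496 - 1021 = -1531657/1496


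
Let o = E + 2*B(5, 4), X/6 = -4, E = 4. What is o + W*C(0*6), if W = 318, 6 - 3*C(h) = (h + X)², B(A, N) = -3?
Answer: -60422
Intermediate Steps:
X = -24 (X = 6*(-4) = -24)
C(h) = 2 - (-24 + h)²/3 (C(h) = 2 - (h - 24)²/3 = 2 - (-24 + h)²/3)
o = -2 (o = 4 + 2*(-3) = 4 - 6 = -2)
o + W*C(0*6) = -2 + 318*(2 - (-24 + 0*6)²/3) = -2 + 318*(2 - (-24 + 0)²/3) = -2 + 318*(2 - ⅓*(-24)²) = -2 + 318*(2 - ⅓*576) = -2 + 318*(2 - 192) = -2 + 318*(-190) = -2 - 60420 = -60422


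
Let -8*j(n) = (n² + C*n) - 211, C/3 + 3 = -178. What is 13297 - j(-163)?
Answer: 221243/8 ≈ 27655.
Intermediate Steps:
C = -543 (C = -9 + 3*(-178) = -9 - 534 = -543)
j(n) = 211/8 - n²/8 + 543*n/8 (j(n) = -((n² - 543*n) - 211)/8 = -(-211 + n² - 543*n)/8 = 211/8 - n²/8 + 543*n/8)
13297 - j(-163) = 13297 - (211/8 - ⅛*(-163)² + (543/8)*(-163)) = 13297 - (211/8 - ⅛*26569 - 88509/8) = 13297 - (211/8 - 26569/8 - 88509/8) = 13297 - 1*(-114867/8) = 13297 + 114867/8 = 221243/8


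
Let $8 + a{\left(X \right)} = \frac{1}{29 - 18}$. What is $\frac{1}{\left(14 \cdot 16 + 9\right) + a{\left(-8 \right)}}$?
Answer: $\frac{11}{2476} \approx 0.0044426$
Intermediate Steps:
$a{\left(X \right)} = - \frac{87}{11}$ ($a{\left(X \right)} = -8 + \frac{1}{29 - 18} = -8 + \frac{1}{11} = - \frac{87}{11}$)
$\frac{1}{\left(14 \cdot 16 + 9\right) + a{\left(-8 \right)}} = \frac{1}{\left(14 \cdot 16 + 9\right) - \frac{87}{11}} = \frac{1}{\left(224 + 9\right) - \frac{87}{11}} = \frac{1}{233 - \frac{87}{11}} = \frac{1}{\frac{2476}{11}} = \frac{11}{2476}$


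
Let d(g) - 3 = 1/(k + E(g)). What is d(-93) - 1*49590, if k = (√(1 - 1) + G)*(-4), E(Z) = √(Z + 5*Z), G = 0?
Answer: -49587 - I*√62/186 ≈ -49587.0 - 0.042333*I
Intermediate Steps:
E(Z) = √6*√Z (E(Z) = √(6*Z) = √6*√Z)
k = 0 (k = (√(1 - 1) + 0)*(-4) = (√0 + 0)*(-4) = (0 + 0)*(-4) = 0*(-4) = 0)
d(g) = 3 + √6/(6*√g) (d(g) = 3 + 1/(0 + √6*√g) = 3 + 1/(√6*√g) = 3 + √6/(6*√g))
d(-93) - 1*49590 = (3 + √6/(6*√(-93))) - 1*49590 = (3 + √6*(-I*√93/93)/6) - 49590 = (3 - I*√62/186) - 49590 = -49587 - I*√62/186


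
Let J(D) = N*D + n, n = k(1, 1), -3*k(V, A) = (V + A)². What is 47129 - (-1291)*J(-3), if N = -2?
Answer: 159461/3 ≈ 53154.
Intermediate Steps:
k(V, A) = -(A + V)²/3 (k(V, A) = -(V + A)²/3 = -(A + V)²/3)
n = -4/3 (n = -(1 + 1)²/3 = -⅓*2² = -⅓*4 = -4/3 ≈ -1.3333)
J(D) = -4/3 - 2*D (J(D) = -2*D - 4/3 = -4/3 - 2*D)
47129 - (-1291)*J(-3) = 47129 - (-1291)*(-4/3 - 2*(-3)) = 47129 - (-1291)*(-4/3 + 6) = 47129 - (-1291)*14/3 = 47129 - 1*(-18074/3) = 47129 + 18074/3 = 159461/3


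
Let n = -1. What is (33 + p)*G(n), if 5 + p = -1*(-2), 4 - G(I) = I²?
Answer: 90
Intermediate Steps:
G(I) = 4 - I²
p = -3 (p = -5 - 1*(-2) = -5 + 2 = -3)
(33 + p)*G(n) = (33 - 3)*(4 - 1*(-1)²) = 30*(4 - 1*1) = 30*(4 - 1) = 30*3 = 90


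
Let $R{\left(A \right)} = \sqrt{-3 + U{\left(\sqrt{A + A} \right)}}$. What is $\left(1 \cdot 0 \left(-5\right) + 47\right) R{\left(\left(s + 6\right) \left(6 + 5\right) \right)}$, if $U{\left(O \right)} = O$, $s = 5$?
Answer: $47 \sqrt{-3 + 11 \sqrt{2}} \approx 166.54$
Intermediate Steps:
$R{\left(A \right)} = \sqrt{-3 + \sqrt{2} \sqrt{A}}$ ($R{\left(A \right)} = \sqrt{-3 + \sqrt{A + A}} = \sqrt{-3 + \sqrt{2 A}} = \sqrt{-3 + \sqrt{2} \sqrt{A}}$)
$\left(1 \cdot 0 \left(-5\right) + 47\right) R{\left(\left(s + 6\right) \left(6 + 5\right) \right)} = \left(1 \cdot 0 \left(-5\right) + 47\right) \sqrt{-3 + \sqrt{2} \sqrt{\left(5 + 6\right) \left(6 + 5\right)}} = \left(0 \left(-5\right) + 47\right) \sqrt{-3 + \sqrt{2} \sqrt{11 \cdot 11}} = \left(0 + 47\right) \sqrt{-3 + \sqrt{2} \sqrt{121}} = 47 \sqrt{-3 + \sqrt{2} \cdot 11} = 47 \sqrt{-3 + 11 \sqrt{2}}$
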